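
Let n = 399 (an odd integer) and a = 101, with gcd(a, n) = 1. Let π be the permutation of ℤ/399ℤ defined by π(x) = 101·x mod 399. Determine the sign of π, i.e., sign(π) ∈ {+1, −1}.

+1

Start at x=16: 16 → 20 → 25 → 131 → 64 → 80 → 100 → … (one orbit).
Cycle lengths of π_101 on ℤ/399ℤ: [18, 18, 18, 18, 18, 18, 18, 18, 18, 18, 18, 18, 18, 18, 18, 18, 18, 18, 18, 18, 9, 9, 6, 6, 6, 2, 1]; 27 cycles in total.
n − c = 399 − 27 = 372; sign = (−1)^372 = +1.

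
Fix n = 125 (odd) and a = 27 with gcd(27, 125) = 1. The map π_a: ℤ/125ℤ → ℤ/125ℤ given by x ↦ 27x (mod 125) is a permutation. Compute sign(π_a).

Start at x=53: 53 → 56 → 12 → 74 → 123 → 71 → 42 → … (one orbit).
Cycle lengths of π_27 on ℤ/125ℤ: [100, 20, 4, 1]; 4 cycles in total.
4 cycles on 125: each ℓ→(−1)^(ℓ−1), product (−1)^121 = -1.

-1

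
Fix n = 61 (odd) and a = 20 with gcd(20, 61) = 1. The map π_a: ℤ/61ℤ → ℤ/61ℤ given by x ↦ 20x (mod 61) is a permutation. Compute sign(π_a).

+1

Trace 58: π^k(58) = [58, 1, 20, 34, 9] for k=0..4.
Cycle lengths of π_20 on ℤ/61ℤ: [5, 5, 5, 5, 5, 5, 5, 5, 5, 5, 5, 5, 1]; 13 cycles in total.
With 13 cycles on 61 points, sign = (−1)^{61−13} = +1.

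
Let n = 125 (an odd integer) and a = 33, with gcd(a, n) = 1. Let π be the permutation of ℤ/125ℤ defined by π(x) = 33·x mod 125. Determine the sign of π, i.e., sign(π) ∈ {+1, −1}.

-1

Orbit of 59 under x↦33x: [59, 72, 1, 33, 89, 62, 46]… (length divides ord_125(33)).
Cycle lengths of π_33 on ℤ/125ℤ: [100, 20, 4, 1]; 4 cycles in total.
n − c = 125 − 4 = 121; sign = (−1)^121 = -1.
The Jacobi symbol (33|125) = -1 (Zolotarev) agrees.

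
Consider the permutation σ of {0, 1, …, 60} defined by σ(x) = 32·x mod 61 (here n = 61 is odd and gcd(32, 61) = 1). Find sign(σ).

Trace 50: π^k(50) = [50, 14, 21, 1, 32, 48, 11] for k=0..6.
Cycle type of π: 12×5 + 1; total 6 cycles.
With 6 cycles on 61 points, sign = (−1)^{61−6} = -1.
Zolotarev: (32|61) = -1, matching the cycle-count sign.

-1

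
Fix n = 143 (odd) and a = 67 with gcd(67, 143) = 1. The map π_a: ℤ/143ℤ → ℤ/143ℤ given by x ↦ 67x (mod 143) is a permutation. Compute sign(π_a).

-1

Trace 1: π^k(1) = [1, 67, 56, 34, 133, 45, 12] for k=0..6.
The orbit structure of x ↦ 67x mod 143: 22 orbits of sizes [12, 12, 12, 12, 12, 12, 12, 12, 12, 12, 12, 1, 1, 1, 1, 1, 1, 1, 1, 1, 1, 1].
Σ(ℓ_i−1) = 143−22 = 121; sign = (−1)^121 = -1.
Via Zolotarev, sign(π_{67}) = (67|143) = -1.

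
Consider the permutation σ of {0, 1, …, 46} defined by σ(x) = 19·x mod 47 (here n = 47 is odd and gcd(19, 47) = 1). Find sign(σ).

-1

Trace 22: π^k(22) = [22, 42, 46, 28, 15, 3, 10] for k=0..6.
2 cycles of lengths [46, 1].
n − c = 47 − 2 = 45; sign = (−1)^45 = -1.
Check: (19/47) = -1 by Zolotarev.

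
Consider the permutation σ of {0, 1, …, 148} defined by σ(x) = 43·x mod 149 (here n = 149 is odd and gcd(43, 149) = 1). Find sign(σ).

Orbit of 74 under x↦43x: [74, 53, 44, 104, 2, 86, 122]… (length divides ord_149(43)).
2 cycles of lengths [148, 1].
Σ(ℓ_i−1) = 149−2 = 147; sign = (−1)^147 = -1.
Zolotarev: (43|149) = -1, matching the cycle-count sign.

-1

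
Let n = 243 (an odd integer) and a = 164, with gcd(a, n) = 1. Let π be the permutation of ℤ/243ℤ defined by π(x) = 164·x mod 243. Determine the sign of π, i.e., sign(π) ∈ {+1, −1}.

-1

Start at x=143: 143 → 124 → 167 → 172 → 20 → 121 → 161 → … (one orbit).
Cycle type of π: 162 + 54 + 18 + 6 + 2 + 1; total 6 cycles.
sign(π) = (−1)^{n − #cycles} = (−1)^{243−6} = (−1)^237 = -1.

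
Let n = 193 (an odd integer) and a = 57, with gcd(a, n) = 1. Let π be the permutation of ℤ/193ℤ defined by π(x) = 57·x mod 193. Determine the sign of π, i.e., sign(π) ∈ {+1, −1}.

Start at x=139: 139 → 10 → 184 → 66 → 95 → 11 → 48 → … (one orbit).
The orbit structure of x ↦ 57x mod 193: 2 orbits of sizes [192, 1].
sign(π) = (−1)^{n − #cycles} = (−1)^{193−2} = (−1)^191 = -1.

-1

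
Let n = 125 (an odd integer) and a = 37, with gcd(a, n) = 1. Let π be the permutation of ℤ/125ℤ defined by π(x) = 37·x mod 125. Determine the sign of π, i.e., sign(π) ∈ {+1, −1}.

-1

Orbit of 57 under x↦37x: [57, 109, 33, 96, 52, 49, 63]… (length divides ord_125(37)).
4 cycles of lengths [100, 20, 4, 1].
4 cycles on 125: each ℓ→(−1)^(ℓ−1), product (−1)^121 = -1.
Via Zolotarev, sign(π_{37}) = (37|125) = -1.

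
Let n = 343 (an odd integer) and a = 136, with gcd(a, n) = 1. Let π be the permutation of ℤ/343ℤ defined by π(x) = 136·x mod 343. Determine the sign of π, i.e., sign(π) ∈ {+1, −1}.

Start at x=73: 73 → 324 → 160 → 151 → 299 → 190 → 115 → … (one orbit).
Decompose π into cycles: lengths [294, 42, 6, 1] (4 cycles, including the fixed point 0).
4 cycles on 343: each ℓ→(−1)^(ℓ−1), product (−1)^339 = -1.
(136|343)_J = -1 (Zolotarev's lemma cross-check).

-1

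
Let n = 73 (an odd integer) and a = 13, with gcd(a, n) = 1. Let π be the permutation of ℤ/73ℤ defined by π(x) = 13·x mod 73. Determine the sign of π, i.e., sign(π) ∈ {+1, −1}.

-1

Orbit of 3 under x↦13x: [3, 39, 69, 21, 54, 45, 1]… (length divides ord_73(13)).
Cycle lengths of π_13 on ℤ/73ℤ: [72, 1]; 2 cycles in total.
Σ(ℓ_i−1) = 73−2 = 71; sign = (−1)^71 = -1.
The Jacobi symbol (13|73) = -1 (Zolotarev) agrees.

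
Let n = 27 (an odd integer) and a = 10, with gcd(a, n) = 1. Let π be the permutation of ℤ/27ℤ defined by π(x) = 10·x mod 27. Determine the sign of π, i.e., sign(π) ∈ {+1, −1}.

Trace 1: π^k(1) = [1, 10, 19] for k=0..2.
Decompose π into cycles: lengths [3, 3, 3, 3, 3, 3, 1, 1, 1, 1, 1, 1, 1, 1, 1] (15 cycles, including the fixed point 0).
15 cycles on 27: each ℓ→(−1)^(ℓ−1), product (−1)^12 = +1.

+1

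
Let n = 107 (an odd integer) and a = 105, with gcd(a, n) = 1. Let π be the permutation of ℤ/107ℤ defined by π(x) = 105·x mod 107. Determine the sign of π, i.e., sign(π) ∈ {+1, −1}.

+1

Trace 35: π^k(35) = [35, 37, 33, 41, 25, 57, 100] for k=0..6.
π_105 has 3 disjoint cycles with lengths [53, 53, 1] on {0,…,106}.
107 − 3 = 104 transpositions; sign(π) = (−1)^104 = +1.
Via Zolotarev, sign(π_{105}) = (105|107) = +1.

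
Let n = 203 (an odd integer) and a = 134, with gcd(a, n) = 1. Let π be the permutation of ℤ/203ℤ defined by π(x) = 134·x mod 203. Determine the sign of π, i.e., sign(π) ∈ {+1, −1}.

Start at x=22: 22 → 106 → 197 → 8 → 57 → 127 → 169 → … (one orbit).
The orbit structure of x ↦ 134x mod 203: 14 orbits of sizes [28, 28, 28, 28, 28, 28, 28, 1, 1, 1, 1, 1, 1, 1].
Σ(ℓ_i−1) = 203−14 = 189; sign = (−1)^189 = -1.

-1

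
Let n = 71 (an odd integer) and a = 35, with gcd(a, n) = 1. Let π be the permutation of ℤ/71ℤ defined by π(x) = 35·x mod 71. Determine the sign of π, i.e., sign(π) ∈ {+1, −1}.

-1

Trace 31: π^k(31) = [31, 20, 61, 5, 33, 19, 26] for k=0..6.
Decompose π into cycles: lengths [70, 1] (2 cycles, including the fixed point 0).
sign(π) = (−1)^{n − #cycles} = (−1)^{71−2} = (−1)^69 = -1.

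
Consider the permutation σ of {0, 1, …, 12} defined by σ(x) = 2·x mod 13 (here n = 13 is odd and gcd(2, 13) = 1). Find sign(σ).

-1

Start at x=10: 10 → 7 → 1 → 2 → 4 → 8 → 3 → … (one orbit).
π_2 has 2 disjoint cycles with lengths [12, 1] on {0,…,12}.
With 2 cycles on 13 points, sign = (−1)^{13−2} = -1.
Via Zolotarev, sign(π_{2}) = (2|13) = -1.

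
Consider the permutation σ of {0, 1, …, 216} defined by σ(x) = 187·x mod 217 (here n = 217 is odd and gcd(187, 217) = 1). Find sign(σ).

Orbit of 94 under x↦187x: [94, 1, 187, 32, 125, 156]… (length divides ord_217(187)).
Cycle type of π: 6×31 + 1×31; total 62 cycles.
With 62 cycles on 217 points, sign = (−1)^{217−62} = -1.

-1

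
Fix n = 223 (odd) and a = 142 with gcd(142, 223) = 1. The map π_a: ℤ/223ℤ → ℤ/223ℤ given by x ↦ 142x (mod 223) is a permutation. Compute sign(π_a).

Orbit of 52 under x↦142x: [52, 25, 205, 120, 92, 130, 174]… (length divides ord_223(142)).
2 cycles of lengths [222, 1].
2 cycles on 223: each ℓ→(−1)^(ℓ−1), product (−1)^221 = -1.

-1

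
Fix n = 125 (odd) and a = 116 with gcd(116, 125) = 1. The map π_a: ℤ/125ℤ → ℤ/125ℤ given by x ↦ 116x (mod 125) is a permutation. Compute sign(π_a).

+1

Trace 36: π^k(36) = [36, 51, 41, 6, 71, 111, 1] for k=0..6.
13 cycles of lengths [25, 25, 25, 25, 5, 5, 5, 5, 1, 1, 1, 1, 1].
sign(π) = (−1)^{n − #cycles} = (−1)^{125−13} = (−1)^112 = +1.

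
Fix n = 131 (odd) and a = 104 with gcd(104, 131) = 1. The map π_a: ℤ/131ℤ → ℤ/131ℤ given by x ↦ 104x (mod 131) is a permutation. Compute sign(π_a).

-1

Start at x=90: 90 → 59 → 110 → 43 → 18 → 38 → 22 → … (one orbit).
π_104 has 2 disjoint cycles with lengths [130, 1] on {0,…,130}.
2 cycles on 131: each ℓ→(−1)^(ℓ−1), product (−1)^129 = -1.
Check: (104/131) = -1 by Zolotarev.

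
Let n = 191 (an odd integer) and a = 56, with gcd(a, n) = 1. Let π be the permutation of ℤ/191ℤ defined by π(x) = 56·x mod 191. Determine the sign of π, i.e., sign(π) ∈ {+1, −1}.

-1

Orbit of 92 under x↦56x: [92, 186, 102, 173, 138, 88, 153]… (length divides ord_191(56)).
Cycle type of π: 190 + 1; total 2 cycles.
n − c = 191 − 2 = 189; sign = (−1)^189 = -1.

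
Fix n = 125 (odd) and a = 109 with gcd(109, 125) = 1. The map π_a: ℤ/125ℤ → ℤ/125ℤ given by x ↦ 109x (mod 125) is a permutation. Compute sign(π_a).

+1

Trace 66: π^k(66) = [66, 69, 21, 39, 1, 109, 6] for k=0..6.
π_109 has 7 disjoint cycles with lengths [50, 50, 10, 10, 2, 2, 1] on {0,…,124}.
sign(π) = (−1)^{n − #cycles} = (−1)^{125−7} = (−1)^118 = +1.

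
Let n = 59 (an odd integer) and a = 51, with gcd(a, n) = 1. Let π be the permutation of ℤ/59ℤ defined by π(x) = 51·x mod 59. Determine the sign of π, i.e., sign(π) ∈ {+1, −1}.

+1

Orbit of 5 under x↦51x: [5, 19, 25, 36, 7, 3, 35]… (length divides ord_59(51)).
The orbit structure of x ↦ 51x mod 59: 3 orbits of sizes [29, 29, 1].
With 3 cycles on 59 points, sign = (−1)^{59−3} = +1.
The Jacobi symbol (51|59) = +1 (Zolotarev) agrees.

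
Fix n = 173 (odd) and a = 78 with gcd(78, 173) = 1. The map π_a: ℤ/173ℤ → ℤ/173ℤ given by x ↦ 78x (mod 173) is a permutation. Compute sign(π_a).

Orbit of 136 under x↦78x: [136, 55, 138, 38, 23, 64, 148]… (length divides ord_173(78)).
The orbit structure of x ↦ 78x mod 173: 3 orbits of sizes [86, 86, 1].
173 − 3 = 170 transpositions; sign(π) = (−1)^170 = +1.

+1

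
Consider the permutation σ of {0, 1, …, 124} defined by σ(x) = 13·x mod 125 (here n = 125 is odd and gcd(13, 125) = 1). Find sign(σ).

-1

Trace 17: π^k(17) = [17, 96, 123, 99, 37, 106, 3] for k=0..6.
Cycle type of π: 100 + 20 + 4 + 1; total 4 cycles.
sign(π) = (−1)^{n − #cycles} = (−1)^{125−4} = (−1)^121 = -1.
The Jacobi symbol (13|125) = -1 (Zolotarev) agrees.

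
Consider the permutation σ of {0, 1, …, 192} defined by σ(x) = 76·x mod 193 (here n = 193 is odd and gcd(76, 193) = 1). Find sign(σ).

-1

Trace 104: π^k(104) = [104, 184, 88, 126, 119, 166, 71] for k=0..6.
Cycle type of π: 64×3 + 1; total 4 cycles.
n − c = 193 − 4 = 189; sign = (−1)^189 = -1.
(76|193)_J = -1 (Zolotarev's lemma cross-check).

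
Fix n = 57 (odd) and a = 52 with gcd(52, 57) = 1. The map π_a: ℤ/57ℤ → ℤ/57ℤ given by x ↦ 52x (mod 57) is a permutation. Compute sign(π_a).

-1

Trace 22: π^k(22) = [22, 4, 37, 43, 13, 49, 40] for k=0..6.
Cycle type of π: 18×3 + 1×3; total 6 cycles.
n − c = 57 − 6 = 51; sign = (−1)^51 = -1.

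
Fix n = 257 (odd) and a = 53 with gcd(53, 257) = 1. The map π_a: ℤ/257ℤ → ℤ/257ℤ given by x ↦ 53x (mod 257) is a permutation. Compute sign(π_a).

Trace 55: π^k(55) = [55, 88, 38, 215, 87, 242, 233] for k=0..6.
Cycle lengths of π_53 on ℤ/257ℤ: [256, 1]; 2 cycles in total.
sign(π) = (−1)^{n − #cycles} = (−1)^{257−2} = (−1)^255 = -1.
The Jacobi symbol (53|257) = -1 (Zolotarev) agrees.

-1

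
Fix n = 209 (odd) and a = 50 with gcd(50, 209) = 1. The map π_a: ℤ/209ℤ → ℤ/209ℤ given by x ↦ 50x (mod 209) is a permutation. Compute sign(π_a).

Orbit of 159 under x↦50x: [159, 8, 191, 145, 144, 94, 102]… (length divides ord_209(50)).
Decompose π into cycles: lengths [30, 30, 30, 30, 30, 30, 10, 6, 6, 6, 1] (11 cycles, including the fixed point 0).
sign(π) = (−1)^{n − #cycles} = (−1)^{209−11} = (−1)^198 = +1.

+1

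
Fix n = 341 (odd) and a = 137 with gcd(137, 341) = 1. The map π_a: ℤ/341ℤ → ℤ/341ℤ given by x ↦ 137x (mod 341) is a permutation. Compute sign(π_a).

Trace 243: π^k(243) = [243, 214, 333, 268, 229, 1, 137] for k=0..6.
Cycle lengths of π_137 on ℤ/341ℤ: [30, 30, 30, 30, 30, 30, 30, 30, 30, 30, 30, 5, 5, 1]; 14 cycles in total.
341 − 14 = 327 transpositions; sign(π) = (−1)^327 = -1.
Zolotarev: (137|341) = -1, matching the cycle-count sign.

-1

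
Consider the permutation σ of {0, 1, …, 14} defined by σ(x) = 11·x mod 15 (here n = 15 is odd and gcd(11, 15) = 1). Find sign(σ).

Trace 1: π^k(1) = [1, 11] for k=0..1.
Decompose π into cycles: lengths [2, 2, 2, 2, 2, 1, 1, 1, 1, 1] (10 cycles, including the fixed point 0).
With 10 cycles on 15 points, sign = (−1)^{15−10} = -1.

-1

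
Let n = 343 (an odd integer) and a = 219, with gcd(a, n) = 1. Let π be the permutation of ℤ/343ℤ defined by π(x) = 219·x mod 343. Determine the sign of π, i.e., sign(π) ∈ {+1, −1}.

Trace 254: π^k(254) = [254, 60, 106, 233, 263, 316, 261] for k=0..6.
7 cycles of lengths [147, 147, 21, 21, 3, 3, 1].
sign(π) = (−1)^{n − #cycles} = (−1)^{343−7} = (−1)^336 = +1.
(219|343)_J = +1 (Zolotarev's lemma cross-check).

+1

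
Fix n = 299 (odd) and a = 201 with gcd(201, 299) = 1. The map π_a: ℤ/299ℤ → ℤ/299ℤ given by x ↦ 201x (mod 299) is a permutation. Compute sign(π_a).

+1

Trace 62: π^k(62) = [62, 203, 139, 132, 220, 267, 146] for k=0..6.
Cycle lengths of π_201 on ℤ/299ℤ: [132, 132, 22, 12, 1]; 5 cycles in total.
Σ(ℓ_i−1) = 299−5 = 294; sign = (−1)^294 = +1.
(201|299)_J = +1 (Zolotarev's lemma cross-check).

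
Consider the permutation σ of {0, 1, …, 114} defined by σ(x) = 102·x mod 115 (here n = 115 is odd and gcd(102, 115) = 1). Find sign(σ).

+1

Trace 104: π^k(104) = [104, 28, 96, 17, 9, 113, 26] for k=0..6.
5 cycles of lengths [44, 44, 22, 4, 1].
With 5 cycles on 115 points, sign = (−1)^{115−5} = +1.
(102|115)_J = +1 (Zolotarev's lemma cross-check).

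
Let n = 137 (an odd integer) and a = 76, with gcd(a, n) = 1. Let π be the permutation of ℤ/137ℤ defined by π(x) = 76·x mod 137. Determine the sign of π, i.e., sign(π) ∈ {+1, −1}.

+1

Orbit of 32 under x↦76x: [32, 103, 19, 74, 7, 121, 17]… (length divides ord_137(76)).
The orbit structure of x ↦ 76x mod 137: 3 orbits of sizes [68, 68, 1].
sign(π) = (−1)^{n − #cycles} = (−1)^{137−3} = (−1)^134 = +1.
Zolotarev: (76|137) = +1, matching the cycle-count sign.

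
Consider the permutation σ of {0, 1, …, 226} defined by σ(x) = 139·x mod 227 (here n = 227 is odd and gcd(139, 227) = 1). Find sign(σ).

Start at x=205: 205 → 120 → 109 → 169 → 110 → 81 → 136 → … (one orbit).
Cycle lengths of π_139 on ℤ/227ℤ: [113, 113, 1]; 3 cycles in total.
n − c = 227 − 3 = 224; sign = (−1)^224 = +1.
(139|227)_J = +1 (Zolotarev's lemma cross-check).

+1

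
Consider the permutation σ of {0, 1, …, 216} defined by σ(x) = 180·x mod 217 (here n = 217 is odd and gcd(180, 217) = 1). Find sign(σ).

Start at x=1: 1 → 180 → 67 → 125 → 149 → 129 → 1 (one orbit).
42 cycles of lengths [6, 6, 6, 6, 6, 6, 6, 6, 6, 6, 6, 6, 6, 6, 6, 6, 6, 6, 6, 6, 6, 6, 6, 6, 6, 6, 6, 6, 6, 6, 6, 3, 3, 3, 3, 3, 3, 3, 3, 3, 3, 1].
With 42 cycles on 217 points, sign = (−1)^{217−42} = -1.
Zolotarev: (180|217) = -1, matching the cycle-count sign.

-1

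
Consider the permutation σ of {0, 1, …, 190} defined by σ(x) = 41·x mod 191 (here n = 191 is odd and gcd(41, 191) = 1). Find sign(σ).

Start at x=177: 177 → 190 → 150 → 38 → 30 → 84 → 6 → … (one orbit).
Cycle type of π: 38×5 + 1; total 6 cycles.
Σ(ℓ_i−1) = 191−6 = 185; sign = (−1)^185 = -1.
The Jacobi symbol (41|191) = -1 (Zolotarev) agrees.

-1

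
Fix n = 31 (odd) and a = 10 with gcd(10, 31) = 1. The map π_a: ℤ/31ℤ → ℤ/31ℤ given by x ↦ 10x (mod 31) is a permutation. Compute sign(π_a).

+1

Start at x=25: 25 → 2 → 20 → 14 → 16 → 5 → 19 → … (one orbit).
3 cycles of lengths [15, 15, 1].
3 cycles on 31: each ℓ→(−1)^(ℓ−1), product (−1)^28 = +1.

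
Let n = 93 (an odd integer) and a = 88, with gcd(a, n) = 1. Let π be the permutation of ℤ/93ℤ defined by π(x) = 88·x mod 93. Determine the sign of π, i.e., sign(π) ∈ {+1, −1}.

-1

Trace 1: π^k(1) = [1, 88, 25, 61, 67, 37] for k=0..5.
Cycle lengths of π_88 on ℤ/93ℤ: [6, 6, 6, 6, 6, 6, 6, 6, 6, 6, 6, 6, 6, 6, 6, 1, 1, 1]; 18 cycles in total.
n − c = 93 − 18 = 75; sign = (−1)^75 = -1.
Zolotarev: (88|93) = -1, matching the cycle-count sign.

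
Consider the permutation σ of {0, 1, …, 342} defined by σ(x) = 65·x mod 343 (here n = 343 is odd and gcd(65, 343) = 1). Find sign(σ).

+1

Trace 23: π^k(23) = [23, 123, 106, 30, 235, 183, 233] for k=0..6.
Decompose π into cycles: lengths [147, 147, 21, 21, 3, 3, 1] (7 cycles, including the fixed point 0).
With 7 cycles on 343 points, sign = (−1)^{343−7} = +1.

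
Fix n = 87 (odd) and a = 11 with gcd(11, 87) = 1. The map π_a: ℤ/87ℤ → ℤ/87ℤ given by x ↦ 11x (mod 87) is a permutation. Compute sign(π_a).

+1

Orbit of 49 under x↦11x: [49, 17, 13, 56, 7, 77, 64]… (length divides ord_87(11)).
The orbit structure of x ↦ 11x mod 87: 5 orbits of sizes [28, 28, 28, 2, 1].
87 − 5 = 82 transpositions; sign(π) = (−1)^82 = +1.
Check: (11/87) = +1 by Zolotarev.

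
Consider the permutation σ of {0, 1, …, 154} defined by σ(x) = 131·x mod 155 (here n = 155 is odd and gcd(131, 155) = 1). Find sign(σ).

+1

Orbit of 36 under x↦131x: [36, 66, 121, 41, 101, 56, 51]… (length divides ord_155(131)).
Cycle lengths of π_131 on ℤ/155ℤ: [15, 15, 15, 15, 15, 15, 15, 15, 15, 15, 1, 1, 1, 1, 1]; 15 cycles in total.
15 cycles on 155: each ℓ→(−1)^(ℓ−1), product (−1)^140 = +1.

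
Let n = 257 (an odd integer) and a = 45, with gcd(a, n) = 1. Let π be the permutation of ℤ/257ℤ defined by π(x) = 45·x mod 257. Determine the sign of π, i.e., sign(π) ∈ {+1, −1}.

-1

Start at x=64: 64 → 53 → 72 → 156 → 81 → 47 → 59 → … (one orbit).
π_45 has 2 disjoint cycles with lengths [256, 1] on {0,…,256}.
Σ(ℓ_i−1) = 257−2 = 255; sign = (−1)^255 = -1.
(45|257)_J = -1 (Zolotarev's lemma cross-check).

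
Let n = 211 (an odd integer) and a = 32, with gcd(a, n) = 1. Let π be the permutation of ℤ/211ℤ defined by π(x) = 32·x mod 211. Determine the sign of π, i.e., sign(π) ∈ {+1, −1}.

-1

Orbit of 101 under x↦32x: [101, 67, 34, 33, 1, 32, 180]… (length divides ord_211(32)).
Cycle type of π: 42×5 + 1; total 6 cycles.
6 cycles on 211: each ℓ→(−1)^(ℓ−1), product (−1)^205 = -1.
Via Zolotarev, sign(π_{32}) = (32|211) = -1.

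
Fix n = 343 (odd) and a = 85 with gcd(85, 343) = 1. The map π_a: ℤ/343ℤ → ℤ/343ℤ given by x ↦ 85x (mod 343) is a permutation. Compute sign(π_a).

Trace 8: π^k(8) = [8, 337, 176, 211, 99, 183, 120] for k=0..6.
π_85 has 19 disjoint cycles with lengths [49, 49, 49, 49, 49, 49, 7, 7, 7, 7, 7, 7, 1, 1, 1, 1, 1, 1, 1] on {0,…,342}.
343 − 19 = 324 transpositions; sign(π) = (−1)^324 = +1.
Via Zolotarev, sign(π_{85}) = (85|343) = +1.

+1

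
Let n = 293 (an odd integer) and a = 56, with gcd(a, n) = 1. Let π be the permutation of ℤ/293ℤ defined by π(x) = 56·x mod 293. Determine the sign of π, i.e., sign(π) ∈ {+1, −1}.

+1

Trace 60: π^k(60) = [60, 137, 54, 94, 283, 26, 284] for k=0..6.
The orbit structure of x ↦ 56x mod 293: 5 orbits of sizes [73, 73, 73, 73, 1].
293 − 5 = 288 transpositions; sign(π) = (−1)^288 = +1.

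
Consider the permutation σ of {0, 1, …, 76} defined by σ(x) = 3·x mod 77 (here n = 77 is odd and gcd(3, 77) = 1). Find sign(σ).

-1

Start at x=60: 60 → 26 → 1 → 3 → 9 → 27 → 4 → … (one orbit).
The orbit structure of x ↦ 3x mod 77: 6 orbits of sizes [30, 30, 6, 5, 5, 1].
With 6 cycles on 77 points, sign = (−1)^{77−6} = -1.
Zolotarev: (3|77) = -1, matching the cycle-count sign.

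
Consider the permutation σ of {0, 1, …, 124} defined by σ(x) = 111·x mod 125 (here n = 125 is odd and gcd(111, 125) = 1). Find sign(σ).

Trace 51: π^k(51) = [51, 36, 121, 56, 91, 101, 86] for k=0..6.
The orbit structure of x ↦ 111x mod 125: 13 orbits of sizes [25, 25, 25, 25, 5, 5, 5, 5, 1, 1, 1, 1, 1].
125 − 13 = 112 transpositions; sign(π) = (−1)^112 = +1.
(111|125)_J = +1 (Zolotarev's lemma cross-check).

+1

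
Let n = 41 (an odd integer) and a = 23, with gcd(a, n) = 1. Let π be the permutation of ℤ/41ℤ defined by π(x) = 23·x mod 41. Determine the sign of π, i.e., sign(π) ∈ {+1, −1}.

Orbit of 4 under x↦23x: [4, 10, 25, 1, 23, 37, 31]… (length divides ord_41(23)).
The orbit structure of x ↦ 23x mod 41: 5 orbits of sizes [10, 10, 10, 10, 1].
n − c = 41 − 5 = 36; sign = (−1)^36 = +1.

+1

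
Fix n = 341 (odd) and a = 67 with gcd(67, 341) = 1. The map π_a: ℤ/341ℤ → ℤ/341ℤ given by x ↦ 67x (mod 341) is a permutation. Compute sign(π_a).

Start at x=67: 67 → 56 → 1 → 67 (one orbit).
121 cycles of lengths [3, 3, 3, 3, 3, 3, 3, 3, 3, 3, 3, 3, 3, 3, 3, 3, 3, 3, 3, 3, 3, 3, 3, 3, 3, 3, 3, 3, 3, 3, 3, 3, 3, 3, 3, 3, 3, 3, 3, 3, 3, 3, 3, 3, 3, 3, 3, 3, 3, 3, 3, 3, 3, 3, 3, 3, 3, 3, 3, 3, 3, 3, 3, 3, 3, 3, 3, 3, 3, 3, 3, 3, 3, 3, 3, 3, 3, 3, 3, 3, 3, 3, 3, 3, 3, 3, 3, 3, 3, 3, 3, 3, 3, 3, 3, 3, 3, 3, 3, 3, 3, 3, 3, 3, 3, 3, 3, 3, 3, 3, 1, 1, 1, 1, 1, 1, 1, 1, 1, 1, 1].
sign(π) = (−1)^{n − #cycles} = (−1)^{341−121} = (−1)^220 = +1.
Zolotarev: (67|341) = +1, matching the cycle-count sign.

+1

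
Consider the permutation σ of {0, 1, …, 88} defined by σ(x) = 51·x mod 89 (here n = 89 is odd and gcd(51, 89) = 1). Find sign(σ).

-1

Orbit of 35 under x↦51x: [35, 5, 77, 11, 27, 42, 6]… (length divides ord_89(51)).
2 cycles of lengths [88, 1].
Σ(ℓ_i−1) = 89−2 = 87; sign = (−1)^87 = -1.
(51|89)_J = -1 (Zolotarev's lemma cross-check).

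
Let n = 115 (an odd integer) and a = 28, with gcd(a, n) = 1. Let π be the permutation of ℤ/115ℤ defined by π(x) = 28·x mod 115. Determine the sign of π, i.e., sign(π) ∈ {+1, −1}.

Trace 54: π^k(54) = [54, 17, 16, 103, 9, 22, 41] for k=0..6.
π_28 has 5 disjoint cycles with lengths [44, 44, 22, 4, 1] on {0,…,114}.
With 5 cycles on 115 points, sign = (−1)^{115−5} = +1.
Via Zolotarev, sign(π_{28}) = (28|115) = +1.

+1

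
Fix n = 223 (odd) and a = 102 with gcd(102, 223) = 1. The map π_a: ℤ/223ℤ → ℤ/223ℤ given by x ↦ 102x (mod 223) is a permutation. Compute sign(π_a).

-1

Start at x=30: 30 → 161 → 143 → 91 → 139 → 129 → 1 → … (one orbit).
Decompose π into cycles: lengths [222, 1] (2 cycles, including the fixed point 0).
223 − 2 = 221 transpositions; sign(π) = (−1)^221 = -1.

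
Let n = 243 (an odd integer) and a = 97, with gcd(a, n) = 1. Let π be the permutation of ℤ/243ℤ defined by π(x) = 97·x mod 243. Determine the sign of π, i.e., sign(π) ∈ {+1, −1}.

+1

Orbit of 154 under x↦97x: [154, 115, 220, 199, 106, 76, 82]… (length divides ord_243(97)).
11 cycles of lengths [81, 81, 27, 27, 9, 9, 3, 3, 1, 1, 1].
sign(π) = (−1)^{n − #cycles} = (−1)^{243−11} = (−1)^232 = +1.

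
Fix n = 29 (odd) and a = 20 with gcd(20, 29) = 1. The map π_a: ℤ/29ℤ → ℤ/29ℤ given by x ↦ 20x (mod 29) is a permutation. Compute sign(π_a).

Orbit of 16 under x↦20x: [16, 1, 20, 23, 25, 7, 24]… (length divides ord_29(20)).
5 cycles of lengths [7, 7, 7, 7, 1].
29 − 5 = 24 transpositions; sign(π) = (−1)^24 = +1.
(20|29)_J = +1 (Zolotarev's lemma cross-check).

+1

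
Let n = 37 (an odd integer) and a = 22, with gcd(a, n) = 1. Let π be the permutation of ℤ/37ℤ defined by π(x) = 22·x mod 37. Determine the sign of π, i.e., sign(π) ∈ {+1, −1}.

-1

Start at x=34: 34 → 8 → 28 → 24 → 10 → 35 → 30 → … (one orbit).
Cycle type of π: 36 + 1; total 2 cycles.
n − c = 37 − 2 = 35; sign = (−1)^35 = -1.
Zolotarev: (22|37) = -1, matching the cycle-count sign.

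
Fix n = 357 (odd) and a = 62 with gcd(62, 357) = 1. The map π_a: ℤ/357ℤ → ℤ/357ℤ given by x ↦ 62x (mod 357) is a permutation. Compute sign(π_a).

Trace 106: π^k(106) = [106, 146, 127, 20, 169, 125, 253] for k=0..6.
32 cycles of lengths [16, 16, 16, 16, 16, 16, 16, 16, 16, 16, 16, 16, 16, 16, 16, 16, 16, 16, 16, 16, 16, 2, 2, 2, 2, 2, 2, 2, 2, 2, 2, 1].
357 − 32 = 325 transpositions; sign(π) = (−1)^325 = -1.
Check: (62/357) = -1 by Zolotarev.

-1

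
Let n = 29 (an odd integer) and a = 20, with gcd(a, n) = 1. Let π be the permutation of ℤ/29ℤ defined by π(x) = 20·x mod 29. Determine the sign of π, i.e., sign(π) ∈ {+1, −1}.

+1

Trace 24: π^k(24) = [24, 16, 1, 20, 23, 25, 7] for k=0..6.
5 cycles of lengths [7, 7, 7, 7, 1].
Σ(ℓ_i−1) = 29−5 = 24; sign = (−1)^24 = +1.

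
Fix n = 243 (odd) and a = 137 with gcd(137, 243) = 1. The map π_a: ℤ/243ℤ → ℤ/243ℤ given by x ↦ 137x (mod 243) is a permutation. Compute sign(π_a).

Orbit of 217 under x↦137x: [217, 83, 193, 197, 16, 5, 199]… (length divides ord_243(137)).
π_137 has 6 disjoint cycles with lengths [162, 54, 18, 6, 2, 1] on {0,…,242}.
Σ(ℓ_i−1) = 243−6 = 237; sign = (−1)^237 = -1.
(137|243)_J = -1 (Zolotarev's lemma cross-check).

-1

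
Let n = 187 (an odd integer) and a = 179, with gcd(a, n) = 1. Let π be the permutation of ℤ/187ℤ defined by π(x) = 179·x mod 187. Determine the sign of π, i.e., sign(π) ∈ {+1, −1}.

Start at x=53: 53 → 137 → 26 → 166 → 168 → 152 → 93 → … (one orbit).
The orbit structure of x ↦ 179x mod 187: 9 orbits of sizes [40, 40, 40, 40, 8, 8, 5, 5, 1].
Σ(ℓ_i−1) = 187−9 = 178; sign = (−1)^178 = +1.
The Jacobi symbol (179|187) = +1 (Zolotarev) agrees.

+1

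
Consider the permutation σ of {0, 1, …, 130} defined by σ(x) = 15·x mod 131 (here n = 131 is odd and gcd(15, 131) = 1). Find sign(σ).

Trace 74: π^k(74) = [74, 62, 13, 64, 43, 121, 112] for k=0..6.
Cycle type of π: 65×2 + 1; total 3 cycles.
With 3 cycles on 131 points, sign = (−1)^{131−3} = +1.

+1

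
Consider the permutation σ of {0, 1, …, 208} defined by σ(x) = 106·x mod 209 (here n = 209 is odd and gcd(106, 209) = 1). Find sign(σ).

-1

Trace 182: π^k(182) = [182, 64, 96, 144, 7, 115, 68] for k=0..6.
Cycle type of π: 30×6 + 10 + 3×6 + 1; total 14 cycles.
n − c = 209 − 14 = 195; sign = (−1)^195 = -1.
The Jacobi symbol (106|209) = -1 (Zolotarev) agrees.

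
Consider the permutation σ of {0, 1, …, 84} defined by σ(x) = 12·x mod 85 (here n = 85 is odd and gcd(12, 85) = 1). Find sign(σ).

Orbit of 9 under x↦12x: [9, 23, 21, 82, 49, 78, 1]… (length divides ord_85(12)).
π_12 has 7 disjoint cycles with lengths [16, 16, 16, 16, 16, 4, 1] on {0,…,84}.
85 − 7 = 78 transpositions; sign(π) = (−1)^78 = +1.

+1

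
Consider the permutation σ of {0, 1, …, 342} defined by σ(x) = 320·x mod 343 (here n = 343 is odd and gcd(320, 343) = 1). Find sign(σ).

-1

Start at x=282: 282 → 31 → 316 → 278 → 123 → 258 → 240 → … (one orbit).
Decompose π into cycles: lengths [294, 42, 6, 1] (4 cycles, including the fixed point 0).
With 4 cycles on 343 points, sign = (−1)^{343−4} = -1.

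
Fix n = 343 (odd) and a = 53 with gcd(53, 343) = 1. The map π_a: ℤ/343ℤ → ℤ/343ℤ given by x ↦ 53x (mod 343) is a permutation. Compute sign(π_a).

+1

Orbit of 163 under x↦53x: [163, 64, 305, 44, 274, 116, 317]… (length divides ord_343(53)).
7 cycles of lengths [147, 147, 21, 21, 3, 3, 1].
With 7 cycles on 343 points, sign = (−1)^{343−7} = +1.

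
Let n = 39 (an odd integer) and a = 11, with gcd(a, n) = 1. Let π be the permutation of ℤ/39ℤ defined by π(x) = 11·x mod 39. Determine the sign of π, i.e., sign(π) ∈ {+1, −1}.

+1

Orbit of 22 under x↦11x: [22, 8, 10, 32, 1, 11, 4]… (length divides ord_39(11)).
5 cycles of lengths [12, 12, 12, 2, 1].
n − c = 39 − 5 = 34; sign = (−1)^34 = +1.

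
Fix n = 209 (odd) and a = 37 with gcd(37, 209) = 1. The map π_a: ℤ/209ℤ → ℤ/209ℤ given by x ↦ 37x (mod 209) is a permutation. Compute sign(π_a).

Start at x=75: 75 → 58 → 56 → 191 → 170 → 20 → 113 → … (one orbit).
Cycle type of π: 10×18 + 5×2 + 2×9 + 1; total 30 cycles.
With 30 cycles on 209 points, sign = (−1)^{209−30} = -1.
Check: (37/209) = -1 by Zolotarev.

-1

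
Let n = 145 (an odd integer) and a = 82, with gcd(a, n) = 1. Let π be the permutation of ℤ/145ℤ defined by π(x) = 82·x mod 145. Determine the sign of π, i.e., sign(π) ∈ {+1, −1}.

-1

Trace 141: π^k(141) = [141, 107, 74, 123, 81, 117, 24] for k=0..6.
Decompose π into cycles: lengths [28, 28, 28, 28, 7, 7, 7, 7, 4, 1] (10 cycles, including the fixed point 0).
Σ(ℓ_i−1) = 145−10 = 135; sign = (−1)^135 = -1.
Zolotarev: (82|145) = -1, matching the cycle-count sign.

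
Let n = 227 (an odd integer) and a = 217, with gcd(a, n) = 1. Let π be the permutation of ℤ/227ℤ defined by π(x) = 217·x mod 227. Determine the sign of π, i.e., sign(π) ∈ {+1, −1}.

-1

Start at x=23: 23 → 224 → 30 → 154 → 49 → 191 → 133 → … (one orbit).
Cycle type of π: 226 + 1; total 2 cycles.
n − c = 227 − 2 = 225; sign = (−1)^225 = -1.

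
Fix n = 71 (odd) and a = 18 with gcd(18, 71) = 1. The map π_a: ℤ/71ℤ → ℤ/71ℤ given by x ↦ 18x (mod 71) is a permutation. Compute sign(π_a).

+1

Trace 38: π^k(38) = [38, 45, 29, 25, 24, 6, 37] for k=0..6.
Cycle type of π: 35×2 + 1; total 3 cycles.
Σ(ℓ_i−1) = 71−3 = 68; sign = (−1)^68 = +1.
Via Zolotarev, sign(π_{18}) = (18|71) = +1.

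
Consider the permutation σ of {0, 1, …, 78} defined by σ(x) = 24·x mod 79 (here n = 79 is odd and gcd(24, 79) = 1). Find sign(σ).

Start at x=1: 1 → 24 → 23 → 78 → 55 → 56 → 1 (one orbit).
Decompose π into cycles: lengths [6, 6, 6, 6, 6, 6, 6, 6, 6, 6, 6, 6, 6, 1] (14 cycles, including the fixed point 0).
14 cycles on 79: each ℓ→(−1)^(ℓ−1), product (−1)^65 = -1.

-1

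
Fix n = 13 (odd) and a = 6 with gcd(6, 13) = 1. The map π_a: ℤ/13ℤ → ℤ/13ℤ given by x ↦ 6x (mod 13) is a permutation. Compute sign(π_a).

-1

Start at x=9: 9 → 2 → 12 → 7 → 3 → 5 → 4 → … (one orbit).
2 cycles of lengths [12, 1].
With 2 cycles on 13 points, sign = (−1)^{13−2} = -1.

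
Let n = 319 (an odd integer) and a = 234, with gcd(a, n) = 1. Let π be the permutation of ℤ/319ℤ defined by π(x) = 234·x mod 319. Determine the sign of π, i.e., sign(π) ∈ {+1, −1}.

Start at x=177: 177 → 267 → 273 → 82 → 48 → 67 → 47 → … (one orbit).
6 cycles of lengths [140, 140, 28, 5, 5, 1].
With 6 cycles on 319 points, sign = (−1)^{319−6} = -1.

-1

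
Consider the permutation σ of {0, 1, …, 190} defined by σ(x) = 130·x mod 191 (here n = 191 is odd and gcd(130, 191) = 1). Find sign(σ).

+1

Start at x=172: 172 → 13 → 162 → 50 → 6 → 16 → 170 → … (one orbit).
Cycle type of π: 95×2 + 1; total 3 cycles.
With 3 cycles on 191 points, sign = (−1)^{191−3} = +1.
Zolotarev: (130|191) = +1, matching the cycle-count sign.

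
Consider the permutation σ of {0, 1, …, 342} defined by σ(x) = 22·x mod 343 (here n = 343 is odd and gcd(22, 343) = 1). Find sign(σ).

Trace 141: π^k(141) = [141, 15, 330, 57, 225, 148, 169] for k=0..6.
Cycle lengths of π_22 on ℤ/343ℤ: [49, 49, 49, 49, 49, 49, 7, 7, 7, 7, 7, 7, 1, 1, 1, 1, 1, 1, 1]; 19 cycles in total.
Σ(ℓ_i−1) = 343−19 = 324; sign = (−1)^324 = +1.
(22|343)_J = +1 (Zolotarev's lemma cross-check).

+1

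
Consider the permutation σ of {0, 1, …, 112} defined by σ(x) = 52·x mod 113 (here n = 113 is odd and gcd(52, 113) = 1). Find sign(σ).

Start at x=50: 50 → 1 → 52 → 105 → 36 → 64 → 51 → … (one orbit).
Decompose π into cycles: lengths [56, 56, 1] (3 cycles, including the fixed point 0).
3 cycles on 113: each ℓ→(−1)^(ℓ−1), product (−1)^110 = +1.
(52|113)_J = +1 (Zolotarev's lemma cross-check).

+1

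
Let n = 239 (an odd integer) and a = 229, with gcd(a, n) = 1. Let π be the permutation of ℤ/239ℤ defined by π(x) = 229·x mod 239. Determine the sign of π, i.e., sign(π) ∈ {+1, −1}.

-1

Trace 100: π^k(100) = [100, 195, 201, 141, 24, 238, 10] for k=0..6.
18 cycles of lengths [14, 14, 14, 14, 14, 14, 14, 14, 14, 14, 14, 14, 14, 14, 14, 14, 14, 1].
239 − 18 = 221 transpositions; sign(π) = (−1)^221 = -1.
Check: (229/239) = -1 by Zolotarev.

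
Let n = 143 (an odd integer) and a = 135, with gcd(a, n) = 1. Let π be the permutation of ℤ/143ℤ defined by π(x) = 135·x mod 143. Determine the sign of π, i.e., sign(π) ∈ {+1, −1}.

Orbit of 92 under x↦135x: [92, 122, 25, 86, 27, 70, 12]… (length divides ord_143(135)).
Cycle lengths of π_135 on ℤ/143ℤ: [20, 20, 20, 20, 20, 20, 5, 5, 4, 4, 4, 1]; 12 cycles in total.
Σ(ℓ_i−1) = 143−12 = 131; sign = (−1)^131 = -1.
The Jacobi symbol (135|143) = -1 (Zolotarev) agrees.

-1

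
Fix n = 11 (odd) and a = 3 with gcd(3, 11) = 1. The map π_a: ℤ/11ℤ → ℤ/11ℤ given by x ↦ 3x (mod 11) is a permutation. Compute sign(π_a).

Orbit of 5 under x↦3x: [5, 4, 1, 3, 9]… (length divides ord_11(3)).
The orbit structure of x ↦ 3x mod 11: 3 orbits of sizes [5, 5, 1].
3 cycles on 11: each ℓ→(−1)^(ℓ−1), product (−1)^8 = +1.
(3|11)_J = +1 (Zolotarev's lemma cross-check).

+1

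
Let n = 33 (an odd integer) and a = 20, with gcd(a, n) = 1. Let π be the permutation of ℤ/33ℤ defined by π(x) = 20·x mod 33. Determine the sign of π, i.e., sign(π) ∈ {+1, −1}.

Start at x=23: 23 → 31 → 26 → 25 → 5 → 1 → 20 → … (one orbit).
π_20 has 6 disjoint cycles with lengths [10, 10, 5, 5, 2, 1] on {0,…,32}.
sign(π) = (−1)^{n − #cycles} = (−1)^{33−6} = (−1)^27 = -1.
Via Zolotarev, sign(π_{20}) = (20|33) = -1.

-1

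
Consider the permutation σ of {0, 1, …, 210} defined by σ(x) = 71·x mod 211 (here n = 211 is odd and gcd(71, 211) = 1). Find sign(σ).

+1

Orbit of 71 under x↦71x: [71, 188, 55, 107, 1]… (length divides ord_211(71)).
The orbit structure of x ↦ 71x mod 211: 43 orbits of sizes [5, 5, 5, 5, 5, 5, 5, 5, 5, 5, 5, 5, 5, 5, 5, 5, 5, 5, 5, 5, 5, 5, 5, 5, 5, 5, 5, 5, 5, 5, 5, 5, 5, 5, 5, 5, 5, 5, 5, 5, 5, 5, 1].
n − c = 211 − 43 = 168; sign = (−1)^168 = +1.
Check: (71/211) = +1 by Zolotarev.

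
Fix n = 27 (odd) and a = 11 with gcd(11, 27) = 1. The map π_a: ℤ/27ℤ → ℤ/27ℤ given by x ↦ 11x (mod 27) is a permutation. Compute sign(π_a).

-1

Start at x=16: 16 → 14 → 19 → 20 → 4 → 17 → 25 → … (one orbit).
Cycle type of π: 18 + 6 + 2 + 1; total 4 cycles.
n − c = 27 − 4 = 23; sign = (−1)^23 = -1.
Via Zolotarev, sign(π_{11}) = (11|27) = -1.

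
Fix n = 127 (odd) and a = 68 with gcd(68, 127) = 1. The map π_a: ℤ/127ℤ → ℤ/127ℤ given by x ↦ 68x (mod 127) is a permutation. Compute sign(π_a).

+1

Start at x=52: 52 → 107 → 37 → 103 → 19 → 22 → 99 → … (one orbit).
The orbit structure of x ↦ 68x mod 127: 15 orbits of sizes [9, 9, 9, 9, 9, 9, 9, 9, 9, 9, 9, 9, 9, 9, 1].
n − c = 127 − 15 = 112; sign = (−1)^112 = +1.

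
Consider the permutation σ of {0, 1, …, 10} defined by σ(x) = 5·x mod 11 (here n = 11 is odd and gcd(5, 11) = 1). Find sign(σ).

+1

Trace 5: π^k(5) = [5, 3, 4, 9, 1] for k=0..4.
The orbit structure of x ↦ 5x mod 11: 3 orbits of sizes [5, 5, 1].
sign(π) = (−1)^{n − #cycles} = (−1)^{11−3} = (−1)^8 = +1.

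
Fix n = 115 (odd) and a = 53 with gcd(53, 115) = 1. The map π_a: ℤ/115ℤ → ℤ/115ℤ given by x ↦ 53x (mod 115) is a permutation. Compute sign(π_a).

Trace 57: π^k(57) = [57, 31, 33, 24, 7, 26, 113] for k=0..6.
5 cycles of lengths [44, 44, 22, 4, 1].
With 5 cycles on 115 points, sign = (−1)^{115−5} = +1.
Via Zolotarev, sign(π_{53}) = (53|115) = +1.

+1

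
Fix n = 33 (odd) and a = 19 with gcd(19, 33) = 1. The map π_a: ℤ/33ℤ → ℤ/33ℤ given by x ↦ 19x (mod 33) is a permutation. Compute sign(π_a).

Start at x=25: 25 → 13 → 16 → 7 → 1 → 19 → 31 → … (one orbit).
Cycle type of π: 10×3 + 1×3; total 6 cycles.
n − c = 33 − 6 = 27; sign = (−1)^27 = -1.
(19|33)_J = -1 (Zolotarev's lemma cross-check).

-1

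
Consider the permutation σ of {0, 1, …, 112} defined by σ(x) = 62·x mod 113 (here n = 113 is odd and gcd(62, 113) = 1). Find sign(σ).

Trace 91: π^k(91) = [91, 105, 69, 97, 25, 81, 50] for k=0..6.
Cycle lengths of π_62 on ℤ/113ℤ: [56, 56, 1]; 3 cycles in total.
n − c = 113 − 3 = 110; sign = (−1)^110 = +1.
Zolotarev: (62|113) = +1, matching the cycle-count sign.

+1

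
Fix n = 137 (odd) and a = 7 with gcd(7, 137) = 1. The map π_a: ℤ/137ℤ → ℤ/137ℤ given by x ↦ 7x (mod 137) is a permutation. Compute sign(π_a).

+1

Trace 109: π^k(109) = [109, 78, 135, 123, 39, 136, 130] for k=0..6.
The orbit structure of x ↦ 7x mod 137: 3 orbits of sizes [68, 68, 1].
n − c = 137 − 3 = 134; sign = (−1)^134 = +1.
(7|137)_J = +1 (Zolotarev's lemma cross-check).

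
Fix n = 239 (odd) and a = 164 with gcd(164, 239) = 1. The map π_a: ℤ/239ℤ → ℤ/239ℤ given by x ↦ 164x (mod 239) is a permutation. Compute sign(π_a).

Trace 76: π^k(76) = [76, 36, 168, 67, 233, 211, 188] for k=0..6.
Decompose π into cycles: lengths [34, 34, 34, 34, 34, 34, 34, 1] (8 cycles, including the fixed point 0).
With 8 cycles on 239 points, sign = (−1)^{239−8} = -1.
Via Zolotarev, sign(π_{164}) = (164|239) = -1.

-1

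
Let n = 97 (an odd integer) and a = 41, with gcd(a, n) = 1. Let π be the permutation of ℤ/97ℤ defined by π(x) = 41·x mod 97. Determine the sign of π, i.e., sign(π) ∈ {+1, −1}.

-1

Orbit of 55 under x↦41x: [55, 24, 14, 89, 60, 35, 77]… (length divides ord_97(41)).
Cycle type of π: 96 + 1; total 2 cycles.
Σ(ℓ_i−1) = 97−2 = 95; sign = (−1)^95 = -1.
Via Zolotarev, sign(π_{41}) = (41|97) = -1.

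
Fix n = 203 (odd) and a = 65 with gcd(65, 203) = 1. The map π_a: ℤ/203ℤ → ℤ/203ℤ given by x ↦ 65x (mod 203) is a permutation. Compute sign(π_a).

+1

Orbit of 65 under x↦65x: [65, 165, 169, 23, 74, 141, 30]… (length divides ord_203(65)).
15 cycles of lengths [21, 21, 21, 21, 21, 21, 21, 21, 7, 7, 7, 7, 3, 3, 1].
n − c = 203 − 15 = 188; sign = (−1)^188 = +1.
The Jacobi symbol (65|203) = +1 (Zolotarev) agrees.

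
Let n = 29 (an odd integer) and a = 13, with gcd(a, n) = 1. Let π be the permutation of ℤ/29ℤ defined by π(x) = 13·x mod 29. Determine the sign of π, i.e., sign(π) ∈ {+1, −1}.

+1

Trace 28: π^k(28) = [28, 16, 5, 7, 4, 23, 9] for k=0..6.
Cycle lengths of π_13 on ℤ/29ℤ: [14, 14, 1]; 3 cycles in total.
With 3 cycles on 29 points, sign = (−1)^{29−3} = +1.
Via Zolotarev, sign(π_{13}) = (13|29) = +1.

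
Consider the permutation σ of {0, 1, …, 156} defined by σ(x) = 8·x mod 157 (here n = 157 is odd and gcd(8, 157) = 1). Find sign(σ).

Orbit of 46 under x↦8x: [46, 54, 118, 2, 16, 128, 82]… (length divides ord_157(8)).
π_8 has 4 disjoint cycles with lengths [52, 52, 52, 1] on {0,…,156}.
sign(π) = (−1)^{n − #cycles} = (−1)^{157−4} = (−1)^153 = -1.
Via Zolotarev, sign(π_{8}) = (8|157) = -1.

-1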